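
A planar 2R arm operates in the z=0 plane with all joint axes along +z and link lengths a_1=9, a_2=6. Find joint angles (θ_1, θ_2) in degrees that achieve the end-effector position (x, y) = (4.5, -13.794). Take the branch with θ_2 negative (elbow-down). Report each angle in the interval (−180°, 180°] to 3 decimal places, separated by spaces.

cos θ_2 = (210.5244−9²−6²)/(2·9·6) = 0.8660; θ_2 = -30.0067° (elbow-down)
β = atan2(-13.7940,4.5000) = -71.9322°; ψ = atan2(-3.0006,14.1958) = -11.9351°
θ_1 = β − ψ = -59.9971°

-59.997 -30.007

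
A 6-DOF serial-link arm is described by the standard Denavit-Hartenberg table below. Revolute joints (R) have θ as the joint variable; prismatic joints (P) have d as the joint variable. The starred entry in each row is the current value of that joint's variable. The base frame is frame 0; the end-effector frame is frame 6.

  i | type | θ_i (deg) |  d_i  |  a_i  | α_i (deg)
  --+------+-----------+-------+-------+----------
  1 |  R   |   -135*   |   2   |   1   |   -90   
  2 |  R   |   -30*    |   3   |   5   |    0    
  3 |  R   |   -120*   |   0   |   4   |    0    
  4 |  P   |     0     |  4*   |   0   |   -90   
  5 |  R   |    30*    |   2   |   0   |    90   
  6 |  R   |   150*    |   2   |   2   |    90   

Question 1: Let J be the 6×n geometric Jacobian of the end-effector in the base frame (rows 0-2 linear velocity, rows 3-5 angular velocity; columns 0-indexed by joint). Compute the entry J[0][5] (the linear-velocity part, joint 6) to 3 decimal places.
axis z_5 = (0.9186,-0.3062,0.2500); lever o_n−o_5 = (1.1774,-2.4969,0.6160)
cross product → J_v[:, 5] = (0.4356,-0.2715,-1.9330)
J_ω[:, 5] = z_5
entry J[0][5] = 0.4356

0.436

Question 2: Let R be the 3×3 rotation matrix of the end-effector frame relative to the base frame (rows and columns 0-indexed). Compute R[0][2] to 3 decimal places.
End-effector z-axis (col 2 of R) = (-0.2178,0.1358,0.9665)
R[0][2] = -0.2178

-0.218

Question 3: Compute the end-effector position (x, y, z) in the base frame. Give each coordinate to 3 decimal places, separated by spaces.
after link 1: o_1 = (-0.7071, -0.7071, 2.0000)
after link 2: o_2 = (-1.6476, -5.8903, 4.5000)
after link 3: o_3 = (0.8018, -3.4408, 6.5000)
after link 4: o_4 = (3.6303, -6.2692, 6.5000)
after link 5: o_5 = (2.9232, -6.9763, 8.2321)
after link 6: o_6 = (4.1005, -9.4732, 8.8481)

4.101 -9.473 8.848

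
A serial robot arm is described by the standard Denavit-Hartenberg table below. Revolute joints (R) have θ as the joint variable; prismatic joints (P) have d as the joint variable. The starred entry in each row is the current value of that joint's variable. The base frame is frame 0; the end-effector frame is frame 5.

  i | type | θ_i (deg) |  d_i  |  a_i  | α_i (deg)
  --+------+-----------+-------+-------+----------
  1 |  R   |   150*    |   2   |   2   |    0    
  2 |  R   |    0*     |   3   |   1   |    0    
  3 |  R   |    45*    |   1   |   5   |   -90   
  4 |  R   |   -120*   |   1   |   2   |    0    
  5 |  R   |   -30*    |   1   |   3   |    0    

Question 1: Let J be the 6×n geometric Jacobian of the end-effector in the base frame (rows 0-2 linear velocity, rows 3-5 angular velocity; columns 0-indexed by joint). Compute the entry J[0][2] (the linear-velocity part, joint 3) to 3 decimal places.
axis z_2 = (0.0000,0.0000,1.0000); lever o_n−o_2 = (-0.8365,-2.2947,4.2321)
cross product → J_v[:, 2] = (2.2947,-0.8365,0.0000)
J_ω[:, 2] = z_2
entry J[0][2] = 2.2947

2.295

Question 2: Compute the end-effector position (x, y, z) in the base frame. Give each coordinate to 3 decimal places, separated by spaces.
-3.435 -0.795 9.232

after link 1: o_1 = (-1.7321, 1.0000, 2.0000)
after link 2: o_2 = (-2.5981, 1.5000, 5.0000)
after link 3: o_3 = (-7.4277, 0.2059, 6.0000)
after link 4: o_4 = (-6.2030, -0.5012, 7.7321)
after link 5: o_5 = (-3.4346, -0.7947, 9.2321)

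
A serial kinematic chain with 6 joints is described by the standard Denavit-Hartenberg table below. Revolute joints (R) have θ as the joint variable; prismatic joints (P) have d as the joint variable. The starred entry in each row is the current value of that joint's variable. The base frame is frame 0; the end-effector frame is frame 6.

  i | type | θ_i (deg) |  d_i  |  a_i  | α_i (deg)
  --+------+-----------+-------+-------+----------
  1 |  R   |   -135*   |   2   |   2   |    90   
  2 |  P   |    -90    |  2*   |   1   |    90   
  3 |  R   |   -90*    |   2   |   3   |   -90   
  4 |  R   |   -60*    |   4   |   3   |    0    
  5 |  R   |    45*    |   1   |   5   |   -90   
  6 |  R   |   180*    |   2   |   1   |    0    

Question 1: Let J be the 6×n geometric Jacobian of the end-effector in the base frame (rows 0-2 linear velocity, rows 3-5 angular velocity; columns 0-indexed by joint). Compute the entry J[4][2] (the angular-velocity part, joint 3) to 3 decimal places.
0.707

axis z_2 = (0.7071,0.7071,-0.0000); lever o_n−o_2 = (8.8974,-3.6627,-5.0000)
cross product → J_v[:, 2] = (-3.5355,3.5355,-8.8813)
J_ω[:, 2] = z_2
entry J[4][2] = 0.7071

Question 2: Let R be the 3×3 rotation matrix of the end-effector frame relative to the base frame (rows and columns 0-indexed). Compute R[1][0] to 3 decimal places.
0.500

End-effector x-axis (col 0 of R) = (-0.8660,0.5000,0.0000)
R[1][0] = 0.5000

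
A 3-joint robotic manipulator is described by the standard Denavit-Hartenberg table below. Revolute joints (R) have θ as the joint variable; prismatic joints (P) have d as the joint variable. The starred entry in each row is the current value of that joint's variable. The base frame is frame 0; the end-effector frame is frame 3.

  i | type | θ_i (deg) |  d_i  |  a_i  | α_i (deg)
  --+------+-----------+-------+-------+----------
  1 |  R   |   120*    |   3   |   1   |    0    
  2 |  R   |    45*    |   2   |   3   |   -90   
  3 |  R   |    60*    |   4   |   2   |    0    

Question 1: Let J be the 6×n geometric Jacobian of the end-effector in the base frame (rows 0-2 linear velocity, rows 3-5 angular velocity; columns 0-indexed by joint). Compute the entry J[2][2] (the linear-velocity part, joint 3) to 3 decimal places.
-1.000

axis z_2 = (-0.2588,-0.9659,0.0000); lever o_n−o_2 = (-2.0012,-3.6049,-1.7321)
cross product → J_v[:, 2] = (1.6730,-0.4483,-1.0000)
J_ω[:, 2] = z_2
entry J[2][2] = -1.0000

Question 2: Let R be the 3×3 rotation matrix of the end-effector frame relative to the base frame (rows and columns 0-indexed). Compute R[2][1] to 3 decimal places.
End-effector y-axis (col 1 of R) = (0.8365,-0.2241,-0.5000)
R[2][1] = -0.5000

-0.500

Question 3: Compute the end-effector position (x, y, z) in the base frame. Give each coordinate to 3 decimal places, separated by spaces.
after link 1: o_1 = (-0.5000, 0.8660, 3.0000)
after link 2: o_2 = (-3.3978, 1.6425, 5.0000)
after link 3: o_3 = (-5.3990, -1.9624, 3.2679)

-5.399 -1.962 3.268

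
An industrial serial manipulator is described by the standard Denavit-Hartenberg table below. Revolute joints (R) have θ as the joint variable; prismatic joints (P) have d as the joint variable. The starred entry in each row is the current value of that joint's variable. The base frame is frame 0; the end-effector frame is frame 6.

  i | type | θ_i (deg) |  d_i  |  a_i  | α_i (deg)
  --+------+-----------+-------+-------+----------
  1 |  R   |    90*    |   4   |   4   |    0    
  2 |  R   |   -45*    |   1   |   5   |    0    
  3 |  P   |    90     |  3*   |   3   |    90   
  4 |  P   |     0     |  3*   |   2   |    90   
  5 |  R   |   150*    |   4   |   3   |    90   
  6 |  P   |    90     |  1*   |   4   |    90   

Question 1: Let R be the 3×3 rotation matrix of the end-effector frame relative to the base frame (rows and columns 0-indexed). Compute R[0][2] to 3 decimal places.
0.966

End-effector z-axis (col 2 of R) = (0.9659,-0.2588,0.0000)
R[0][2] = 0.9659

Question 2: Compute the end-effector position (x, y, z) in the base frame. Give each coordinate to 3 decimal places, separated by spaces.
after link 1: o_1 = (0.0000, 4.0000, 4.0000)
after link 2: o_2 = (3.5355, 7.5355, 5.0000)
after link 3: o_3 = (1.4142, 9.6569, 8.0000)
after link 4: o_4 = (2.1213, 13.1924, 8.0000)
after link 5: o_5 = (5.0191, 12.4159, 4.0000)
after link 6: o_6 = (5.2779, 13.3819, 0.0000)

5.278 13.382 0.000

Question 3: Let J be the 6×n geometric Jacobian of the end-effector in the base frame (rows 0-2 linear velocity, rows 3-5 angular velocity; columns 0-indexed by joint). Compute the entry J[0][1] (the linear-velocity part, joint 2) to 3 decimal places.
-9.382

axis z_1 = (0.0000,0.0000,1.0000); lever o_n−o_1 = (5.2779,9.3819,-4.0000)
cross product → J_v[:, 1] = (-9.3819,5.2779,0.0000)
J_ω[:, 1] = z_1
entry J[0][1] = -9.3819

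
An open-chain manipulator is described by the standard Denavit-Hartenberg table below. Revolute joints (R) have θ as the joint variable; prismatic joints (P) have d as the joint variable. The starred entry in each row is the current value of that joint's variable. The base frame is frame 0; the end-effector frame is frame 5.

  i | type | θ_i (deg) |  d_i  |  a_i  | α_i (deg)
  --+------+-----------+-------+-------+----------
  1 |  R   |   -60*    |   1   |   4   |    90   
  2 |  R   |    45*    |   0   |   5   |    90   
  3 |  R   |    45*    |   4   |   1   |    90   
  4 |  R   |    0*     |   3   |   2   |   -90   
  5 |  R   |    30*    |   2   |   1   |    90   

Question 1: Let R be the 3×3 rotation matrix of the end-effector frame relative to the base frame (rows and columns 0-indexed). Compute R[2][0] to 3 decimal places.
0.183

End-effector x-axis (col 0 of R) = (-0.7450,-0.6415,0.1830)
R[2][0] = 0.1830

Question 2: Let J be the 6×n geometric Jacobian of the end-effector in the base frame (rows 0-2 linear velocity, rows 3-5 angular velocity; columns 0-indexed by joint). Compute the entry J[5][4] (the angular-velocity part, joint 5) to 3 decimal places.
-0.707

axis z_4 = (0.3536,-0.6124,-0.7071); lever o_n−o_4 = (-0.0379,-1.8662,-1.2312)
cross product → J_v[:, 4] = (-0.5657,0.4621,-0.6830)
J_ω[:, 4] = z_4
entry J[5][4] = -0.7071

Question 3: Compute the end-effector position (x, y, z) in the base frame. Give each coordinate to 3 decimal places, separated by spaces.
after link 1: o_1 = (2.0000, -3.4641, 1.0000)
after link 2: o_2 = (3.7678, -6.5260, 4.5355)
after link 3: o_3 = (4.8196, -9.7620, 2.2071)
after link 4: o_4 = (6.6820, -11.5735, 4.7071)
after link 5: o_5 = (6.6441, -13.4397, 3.4759)

6.644 -13.440 3.476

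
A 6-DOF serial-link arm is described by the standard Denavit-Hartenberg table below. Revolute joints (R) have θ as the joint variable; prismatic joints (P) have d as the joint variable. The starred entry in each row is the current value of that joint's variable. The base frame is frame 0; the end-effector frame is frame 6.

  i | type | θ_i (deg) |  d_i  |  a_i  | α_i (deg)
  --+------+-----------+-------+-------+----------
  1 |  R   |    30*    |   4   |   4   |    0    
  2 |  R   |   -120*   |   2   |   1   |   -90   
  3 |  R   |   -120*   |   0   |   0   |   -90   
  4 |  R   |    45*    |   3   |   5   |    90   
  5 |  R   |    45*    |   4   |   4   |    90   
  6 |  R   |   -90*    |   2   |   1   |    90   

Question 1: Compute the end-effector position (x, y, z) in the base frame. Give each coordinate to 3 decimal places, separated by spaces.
-0.950 1.506 15.704

after link 1: o_1 = (3.4641, 2.0000, 4.0000)
after link 2: o_2 = (3.4641, 1.0000, 6.0000)
after link 3: o_3 = (3.4641, 1.0000, 6.0000)
after link 4: o_4 = (-0.0714, 0.1697, 10.5619)
after link 5: o_5 = (0.7570, 0.1344, 16.1576)
after link 6: o_6 = (-0.9501, 1.5056, 15.7042)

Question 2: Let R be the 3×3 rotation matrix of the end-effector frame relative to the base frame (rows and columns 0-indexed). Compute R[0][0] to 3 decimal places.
-0.707

End-effector x-axis (col 0 of R) = (-0.7071,-0.3536,-0.6124)
R[0][0] = -0.7071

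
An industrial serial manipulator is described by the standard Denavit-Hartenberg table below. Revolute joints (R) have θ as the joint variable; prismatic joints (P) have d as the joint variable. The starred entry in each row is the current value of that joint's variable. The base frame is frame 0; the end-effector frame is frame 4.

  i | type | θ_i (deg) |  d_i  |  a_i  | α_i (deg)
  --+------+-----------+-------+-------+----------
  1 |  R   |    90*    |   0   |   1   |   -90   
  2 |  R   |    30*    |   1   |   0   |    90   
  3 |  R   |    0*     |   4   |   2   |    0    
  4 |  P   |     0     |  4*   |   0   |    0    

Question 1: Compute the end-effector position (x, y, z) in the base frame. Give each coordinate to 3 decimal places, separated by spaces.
-1.000 6.732 5.928

after link 1: o_1 = (0.0000, 1.0000, 0.0000)
after link 2: o_2 = (-1.0000, 1.0000, 0.0000)
after link 3: o_3 = (-1.0000, 4.7321, 2.4641)
after link 4: o_4 = (-1.0000, 6.7321, 5.9282)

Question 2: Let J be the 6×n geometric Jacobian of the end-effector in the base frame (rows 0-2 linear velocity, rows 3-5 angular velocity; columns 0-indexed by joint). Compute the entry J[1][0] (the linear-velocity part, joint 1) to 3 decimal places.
-1.000

axis z_0 = ẑ; lever o_n−o_0 = (-1.0000,6.7321,5.9282)
cross product → J_v[:, 0] = (-6.7321,-1.0000,0.0000)
J_ω[:, 0] = z_0
entry J[1][0] = -1.0000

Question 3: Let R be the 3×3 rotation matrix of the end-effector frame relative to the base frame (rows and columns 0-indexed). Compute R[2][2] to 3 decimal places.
End-effector z-axis (col 2 of R) = (0.0000,0.5000,0.8660)
R[2][2] = 0.8660

0.866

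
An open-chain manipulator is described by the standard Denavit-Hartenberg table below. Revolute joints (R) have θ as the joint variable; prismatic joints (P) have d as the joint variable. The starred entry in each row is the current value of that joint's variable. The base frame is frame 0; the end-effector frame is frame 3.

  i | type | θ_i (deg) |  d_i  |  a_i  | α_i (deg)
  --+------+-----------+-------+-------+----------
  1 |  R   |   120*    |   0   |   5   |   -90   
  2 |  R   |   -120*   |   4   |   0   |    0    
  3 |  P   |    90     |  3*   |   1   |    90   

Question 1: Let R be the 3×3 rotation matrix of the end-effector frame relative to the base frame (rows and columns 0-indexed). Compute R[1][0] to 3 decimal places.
0.750

End-effector x-axis (col 0 of R) = (-0.4330,0.7500,0.5000)
R[1][0] = 0.7500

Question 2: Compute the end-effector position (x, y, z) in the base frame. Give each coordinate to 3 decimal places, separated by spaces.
-8.995 1.580 0.500

after link 1: o_1 = (-2.5000, 4.3301, 0.0000)
after link 2: o_2 = (-5.9641, 2.3301, 0.0000)
after link 3: o_3 = (-8.9952, 1.5801, 0.5000)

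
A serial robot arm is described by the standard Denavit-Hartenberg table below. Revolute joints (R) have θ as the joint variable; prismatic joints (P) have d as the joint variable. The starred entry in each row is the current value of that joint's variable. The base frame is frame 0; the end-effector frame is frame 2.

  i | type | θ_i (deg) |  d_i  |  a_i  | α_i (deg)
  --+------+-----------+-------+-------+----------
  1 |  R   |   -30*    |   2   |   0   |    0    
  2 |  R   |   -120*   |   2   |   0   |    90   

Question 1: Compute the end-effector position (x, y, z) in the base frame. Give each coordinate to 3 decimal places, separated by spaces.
after link 1: o_1 = (0.0000, 0.0000, 2.0000)
after link 2: o_2 = (0.0000, 0.0000, 4.0000)

0.000 0.000 4.000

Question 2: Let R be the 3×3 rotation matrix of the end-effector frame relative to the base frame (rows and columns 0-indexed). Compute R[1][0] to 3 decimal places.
-0.500

End-effector x-axis (col 0 of R) = (-0.8660,-0.5000,0.0000)
R[1][0] = -0.5000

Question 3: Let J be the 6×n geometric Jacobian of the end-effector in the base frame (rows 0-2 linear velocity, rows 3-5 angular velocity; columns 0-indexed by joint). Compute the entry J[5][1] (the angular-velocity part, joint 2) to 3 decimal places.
axis z_1 = (0.0000,0.0000,1.0000); lever o_n−o_1 = (0.0000,0.0000,2.0000)
cross product → J_v[:, 1] = (0.0000,0.0000,0.0000)
J_ω[:, 1] = z_1
entry J[5][1] = 1.0000

1.000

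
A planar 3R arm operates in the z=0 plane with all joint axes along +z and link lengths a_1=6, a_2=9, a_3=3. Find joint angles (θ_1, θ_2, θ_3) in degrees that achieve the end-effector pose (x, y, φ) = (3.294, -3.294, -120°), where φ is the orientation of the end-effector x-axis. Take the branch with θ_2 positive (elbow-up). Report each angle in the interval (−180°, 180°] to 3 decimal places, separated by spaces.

-120.002 150.003 -150.001

wrist centre = target − a_3·(cos φ, sin φ) = (4.7940, -0.6959)
cos θ_2 = (23.4667−6²−9²)/(2·6·9) = -0.8660; θ_2 = 150.0027° (elbow-up)
β = atan2(-0.6959,4.7940) = -8.2597°; ψ = atan2(4.4996,-1.7944) = 111.7419°
θ_1 = β − ψ = -120.0016°
θ_3 = φ − θ_1 − θ_2 = -150.0011° (wrapped to (-180°,180°])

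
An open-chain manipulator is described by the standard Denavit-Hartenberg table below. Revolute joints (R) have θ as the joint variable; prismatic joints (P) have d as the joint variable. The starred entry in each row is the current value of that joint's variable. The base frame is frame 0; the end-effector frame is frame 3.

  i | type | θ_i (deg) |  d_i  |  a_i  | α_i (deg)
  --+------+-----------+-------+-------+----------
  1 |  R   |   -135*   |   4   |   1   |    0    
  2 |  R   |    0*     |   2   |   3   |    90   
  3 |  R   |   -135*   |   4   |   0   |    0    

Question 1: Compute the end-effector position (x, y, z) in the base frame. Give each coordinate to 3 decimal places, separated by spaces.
-5.657 -0.000 6.000

after link 1: o_1 = (-0.7071, -0.7071, 4.0000)
after link 2: o_2 = (-2.8284, -2.8284, 6.0000)
after link 3: o_3 = (-5.6569, -0.0000, 6.0000)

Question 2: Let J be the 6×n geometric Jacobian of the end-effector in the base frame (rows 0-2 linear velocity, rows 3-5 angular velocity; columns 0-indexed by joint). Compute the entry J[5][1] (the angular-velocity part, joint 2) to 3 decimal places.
axis z_1 = (0.0000,0.0000,1.0000); lever o_n−o_1 = (-4.9497,0.7071,2.0000)
cross product → J_v[:, 1] = (-0.7071,-4.9497,0.0000)
J_ω[:, 1] = z_1
entry J[5][1] = 1.0000

1.000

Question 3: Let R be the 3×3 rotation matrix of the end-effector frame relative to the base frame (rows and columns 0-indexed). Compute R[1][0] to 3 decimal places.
0.500

End-effector x-axis (col 0 of R) = (0.5000,0.5000,-0.7071)
R[1][0] = 0.5000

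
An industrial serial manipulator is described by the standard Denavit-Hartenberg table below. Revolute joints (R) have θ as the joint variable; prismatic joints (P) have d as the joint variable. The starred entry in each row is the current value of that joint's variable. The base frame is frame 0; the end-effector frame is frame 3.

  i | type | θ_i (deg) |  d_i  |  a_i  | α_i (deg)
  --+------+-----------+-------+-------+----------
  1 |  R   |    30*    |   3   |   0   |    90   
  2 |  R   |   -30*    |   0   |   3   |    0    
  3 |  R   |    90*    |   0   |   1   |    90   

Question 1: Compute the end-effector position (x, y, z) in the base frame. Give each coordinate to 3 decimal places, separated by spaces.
2.683 1.549 2.366

after link 1: o_1 = (0.0000, 0.0000, 3.0000)
after link 2: o_2 = (2.2500, 1.2990, 1.5000)
after link 3: o_3 = (2.6830, 1.5490, 2.3660)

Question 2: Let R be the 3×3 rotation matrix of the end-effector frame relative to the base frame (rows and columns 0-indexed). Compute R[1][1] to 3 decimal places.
End-effector y-axis (col 1 of R) = (0.5000,-0.8660,0.0000)
R[1][1] = -0.8660

-0.866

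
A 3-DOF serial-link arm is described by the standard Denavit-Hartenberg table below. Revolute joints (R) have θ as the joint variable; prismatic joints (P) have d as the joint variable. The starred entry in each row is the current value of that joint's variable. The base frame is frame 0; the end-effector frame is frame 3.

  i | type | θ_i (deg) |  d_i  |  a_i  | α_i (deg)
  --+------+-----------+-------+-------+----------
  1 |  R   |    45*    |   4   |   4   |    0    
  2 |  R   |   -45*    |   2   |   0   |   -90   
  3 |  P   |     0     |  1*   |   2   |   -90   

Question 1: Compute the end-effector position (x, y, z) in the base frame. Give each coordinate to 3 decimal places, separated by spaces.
after link 1: o_1 = (2.8284, 2.8284, 4.0000)
after link 2: o_2 = (2.8284, 2.8284, 6.0000)
after link 3: o_3 = (4.8284, 3.8284, 6.0000)

4.828 3.828 6.000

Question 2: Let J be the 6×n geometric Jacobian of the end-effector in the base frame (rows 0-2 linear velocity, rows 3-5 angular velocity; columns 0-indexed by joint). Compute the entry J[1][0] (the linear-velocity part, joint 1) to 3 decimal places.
4.828

axis z_0 = ẑ; lever o_n−o_0 = (4.8284,3.8284,6.0000)
cross product → J_v[:, 0] = (-3.8284,4.8284,0.0000)
J_ω[:, 0] = z_0
entry J[1][0] = 4.8284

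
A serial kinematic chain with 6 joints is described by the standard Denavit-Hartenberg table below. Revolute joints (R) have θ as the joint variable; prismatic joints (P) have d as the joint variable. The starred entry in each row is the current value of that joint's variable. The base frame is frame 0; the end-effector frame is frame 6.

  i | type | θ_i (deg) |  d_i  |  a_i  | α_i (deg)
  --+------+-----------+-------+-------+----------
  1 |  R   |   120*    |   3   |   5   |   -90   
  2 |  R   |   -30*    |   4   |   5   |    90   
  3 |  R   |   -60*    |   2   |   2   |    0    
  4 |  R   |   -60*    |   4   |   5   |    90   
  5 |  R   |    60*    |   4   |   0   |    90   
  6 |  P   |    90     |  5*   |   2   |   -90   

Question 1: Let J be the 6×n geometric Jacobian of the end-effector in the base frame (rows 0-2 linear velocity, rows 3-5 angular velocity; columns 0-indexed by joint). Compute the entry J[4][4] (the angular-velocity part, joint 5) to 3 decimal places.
-0.900

axis z_4 = (-0.0580,-0.8995,-0.4330); lever o_n−o_4 = (3.2120,-4.0634,-5.8457)
cross product → J_v[:, 4] = (3.4988,-1.7300,3.1250)
J_ω[:, 4] = z_4
entry J[4][4] = -0.8995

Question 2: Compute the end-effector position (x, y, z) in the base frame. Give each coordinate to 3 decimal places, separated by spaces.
after link 1: o_1 = (-2.5000, 4.3301, 3.0000)
after link 2: o_2 = (-8.1292, 6.0801, 5.5000)
after link 3: o_3 = (-6.5622, 6.8301, 7.7321)
after link 4: o_4 = (-0.7296, 5.3881, 9.9462)
after link 5: o_5 = (-0.9617, 1.7901, 8.2141)
after link 6: o_6 = (2.4824, 1.3248, 4.1005)

2.482 1.325 4.100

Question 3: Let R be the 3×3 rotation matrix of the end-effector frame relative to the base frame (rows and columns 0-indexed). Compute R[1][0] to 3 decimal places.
-0.900

End-effector x-axis (col 0 of R) = (-0.0580,-0.8995,-0.4330)
R[1][0] = -0.8995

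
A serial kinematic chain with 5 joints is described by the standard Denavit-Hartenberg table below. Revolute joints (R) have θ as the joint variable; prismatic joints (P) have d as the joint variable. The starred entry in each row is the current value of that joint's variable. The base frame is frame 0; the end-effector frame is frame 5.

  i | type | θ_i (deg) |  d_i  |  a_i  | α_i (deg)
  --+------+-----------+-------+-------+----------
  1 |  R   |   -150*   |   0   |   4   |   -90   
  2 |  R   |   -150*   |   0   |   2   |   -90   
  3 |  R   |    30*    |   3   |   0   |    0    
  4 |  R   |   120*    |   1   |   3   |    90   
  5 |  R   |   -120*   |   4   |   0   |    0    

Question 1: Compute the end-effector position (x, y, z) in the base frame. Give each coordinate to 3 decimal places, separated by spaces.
-6.627 1.906 4.165

after link 1: o_1 = (-3.4641, -2.0000, 0.0000)
after link 2: o_2 = (-1.9641, -1.1340, 1.0000)
after link 3: o_3 = (-3.2631, -1.8840, 3.5981)
after link 4: o_4 = (-6.3947, -1.9599, 3.1651)
after link 5: o_5 = (-6.6268, 1.9061, 4.1651)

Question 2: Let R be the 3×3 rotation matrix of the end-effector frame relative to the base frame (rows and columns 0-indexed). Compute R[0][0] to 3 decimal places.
End-effector x-axis (col 0 of R) = (0.8248,0.1875,-0.5335)
R[0][0] = 0.8248

0.825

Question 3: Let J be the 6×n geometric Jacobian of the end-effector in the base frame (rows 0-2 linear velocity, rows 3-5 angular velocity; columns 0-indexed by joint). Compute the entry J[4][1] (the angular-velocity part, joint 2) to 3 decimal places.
-0.866

axis z_1 = (0.5000,-0.8660,0.0000); lever o_n−o_1 = (-3.1627,3.9061,4.1651)
cross product → J_v[:, 1] = (-3.6071,-2.0825,-0.7859)
J_ω[:, 1] = z_1
entry J[4][1] = -0.8660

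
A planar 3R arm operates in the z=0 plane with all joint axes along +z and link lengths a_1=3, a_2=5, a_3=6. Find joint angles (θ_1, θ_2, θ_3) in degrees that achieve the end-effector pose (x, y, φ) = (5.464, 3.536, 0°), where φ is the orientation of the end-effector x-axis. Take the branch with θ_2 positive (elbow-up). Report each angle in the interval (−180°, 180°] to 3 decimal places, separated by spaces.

0.018 134.990 -135.008

wrist centre = target − a_3·(cos φ, sin φ) = (-0.5360, 3.5360)
cos θ_2 = (12.7906−3²−5²)/(2·3·5) = -0.7070; θ_2 = 134.9897° (elbow-up)
β = atan2(3.5360,-0.5360) = 98.6195°; ψ = atan2(3.5362,-0.5349) = 98.6017°
θ_1 = β − ψ = 0.0178°
θ_3 = φ − θ_1 − θ_2 = -135.0076° (wrapped to (-180°,180°])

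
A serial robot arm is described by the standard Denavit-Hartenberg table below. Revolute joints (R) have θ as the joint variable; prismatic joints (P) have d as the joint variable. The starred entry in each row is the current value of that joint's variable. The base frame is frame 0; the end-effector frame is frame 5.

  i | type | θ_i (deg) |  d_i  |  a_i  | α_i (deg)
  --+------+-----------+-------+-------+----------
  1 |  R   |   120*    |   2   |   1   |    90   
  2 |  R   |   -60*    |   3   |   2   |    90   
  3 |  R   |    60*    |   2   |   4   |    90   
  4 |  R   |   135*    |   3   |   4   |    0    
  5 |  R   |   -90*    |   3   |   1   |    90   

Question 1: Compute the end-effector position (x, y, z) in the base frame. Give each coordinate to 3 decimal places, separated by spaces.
after link 1: o_1 = (-0.5000, 0.8660, 2.0000)
after link 2: o_2 = (1.5981, 3.2321, 0.2679)
after link 3: o_3 = (4.9641, 4.3301, -2.4641)
after link 4: o_4 = (2.4725, 0.7467, -4.9036)
after link 5: o_5 = (1.2721, 1.0506, -7.8133)

1.272 1.051 -7.813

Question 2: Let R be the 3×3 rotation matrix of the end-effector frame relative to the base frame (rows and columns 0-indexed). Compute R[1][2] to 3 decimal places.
0.990

End-effector z-axis (col 2 of R) = (0.1358,0.9896,0.0474)
R[1][2] = 0.9896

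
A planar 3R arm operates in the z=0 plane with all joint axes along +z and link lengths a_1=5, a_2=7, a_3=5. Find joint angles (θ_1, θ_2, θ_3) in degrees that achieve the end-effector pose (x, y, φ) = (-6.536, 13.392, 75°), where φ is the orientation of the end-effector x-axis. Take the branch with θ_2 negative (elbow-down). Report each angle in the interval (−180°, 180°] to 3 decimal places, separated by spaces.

wrist centre = target − a_3·(cos φ, sin φ) = (-7.8301, 8.5624)
cos θ_2 = (134.6246−5²−7²)/(2·5·7) = 0.8661; θ_2 = -29.9954° (elbow-down)
β = atan2(8.5624,-7.8301) = 132.4422°; ψ = atan2(-3.4995,11.0625) = -17.5543°
θ_1 = β − ψ = 149.9965°
θ_3 = φ − θ_1 − θ_2 = -45.0011° (wrapped to (-180°,180°])

149.997 -29.995 -45.001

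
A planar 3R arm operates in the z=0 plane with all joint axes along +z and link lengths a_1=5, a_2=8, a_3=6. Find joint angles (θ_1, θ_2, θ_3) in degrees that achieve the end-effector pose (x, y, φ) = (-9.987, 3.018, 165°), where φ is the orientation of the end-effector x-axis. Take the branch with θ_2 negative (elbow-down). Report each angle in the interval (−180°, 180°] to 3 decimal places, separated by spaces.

wrist centre = target − a_3·(cos φ, sin φ) = (-4.1914, 1.4651)
cos θ_2 = (19.7147−5²−8²)/(2·5·8) = -0.8661; θ_2 = -150.0047° (elbow-down)
β = atan2(1.4651,-4.1914) = 160.7333°; ψ = atan2(-3.9994,-1.9285) = -115.7434°
θ_1 = β − ψ = 276.4768°
θ_3 = φ − θ_1 − θ_2 = 38.5279° (wrapped to (-180°,180°])

-83.523 -150.005 38.528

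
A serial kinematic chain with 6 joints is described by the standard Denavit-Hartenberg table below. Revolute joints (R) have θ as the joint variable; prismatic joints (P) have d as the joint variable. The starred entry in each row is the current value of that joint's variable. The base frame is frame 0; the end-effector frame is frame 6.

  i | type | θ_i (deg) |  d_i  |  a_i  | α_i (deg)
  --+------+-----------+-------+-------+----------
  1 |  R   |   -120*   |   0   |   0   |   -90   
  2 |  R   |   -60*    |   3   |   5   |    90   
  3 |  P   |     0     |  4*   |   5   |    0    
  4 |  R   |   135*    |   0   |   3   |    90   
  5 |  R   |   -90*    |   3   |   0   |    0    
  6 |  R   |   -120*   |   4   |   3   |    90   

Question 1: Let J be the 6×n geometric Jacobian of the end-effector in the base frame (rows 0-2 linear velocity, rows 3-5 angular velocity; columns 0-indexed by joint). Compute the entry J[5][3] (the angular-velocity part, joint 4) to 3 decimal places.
axis z_3 = (0.4330,0.7500,0.5000); lever o_n−o_3 = (4.0159,-3.5122,4.7905)
cross product → J_v[:, 3] = (5.3490,-0.0664,-4.5327)
J_ω[:, 3] = z_3
entry J[5][3] = 0.5000

0.500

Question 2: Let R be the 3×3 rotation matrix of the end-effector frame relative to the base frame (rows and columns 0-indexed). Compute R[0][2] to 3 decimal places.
0.770

End-effector z-axis (col 2 of R) = (0.7696,0.6258,0.1268)
R[0][2] = 0.7696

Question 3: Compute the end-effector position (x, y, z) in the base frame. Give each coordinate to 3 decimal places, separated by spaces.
5.846 -6.342 15.451

after link 1: o_1 = (0.0000, 0.0000, 0.0000)
after link 2: o_2 = (1.3481, -3.6651, 4.3301)
after link 3: o_3 = (1.8301, -2.8301, 10.6603)
after link 4: o_4 = (4.1976, -2.9722, 8.8231)
after link 5: o_5 = (5.5044, -4.9514, 10.6603)
after link 6: o_6 = (5.8460, -6.3423, 15.4507)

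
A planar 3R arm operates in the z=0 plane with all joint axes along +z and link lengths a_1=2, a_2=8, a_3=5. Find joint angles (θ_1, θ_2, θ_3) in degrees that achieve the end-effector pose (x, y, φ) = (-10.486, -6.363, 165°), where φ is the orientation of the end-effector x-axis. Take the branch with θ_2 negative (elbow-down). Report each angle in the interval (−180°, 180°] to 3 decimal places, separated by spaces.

wrist centre = target − a_3·(cos φ, sin φ) = (-5.6564, -7.6571)
cos θ_2 = (90.6256−2²−8²)/(2·2·8) = 0.7071; θ_2 = -45.0045° (elbow-down)
β = atan2(-7.6571,-5.6564) = -126.4536°; ψ = atan2(-5.6573,7.6564) = -36.4606°
θ_1 = β − ψ = -89.9931°
θ_3 = φ − θ_1 − θ_2 = -60.0024° (wrapped to (-180°,180°])

-89.993 -45.005 -60.002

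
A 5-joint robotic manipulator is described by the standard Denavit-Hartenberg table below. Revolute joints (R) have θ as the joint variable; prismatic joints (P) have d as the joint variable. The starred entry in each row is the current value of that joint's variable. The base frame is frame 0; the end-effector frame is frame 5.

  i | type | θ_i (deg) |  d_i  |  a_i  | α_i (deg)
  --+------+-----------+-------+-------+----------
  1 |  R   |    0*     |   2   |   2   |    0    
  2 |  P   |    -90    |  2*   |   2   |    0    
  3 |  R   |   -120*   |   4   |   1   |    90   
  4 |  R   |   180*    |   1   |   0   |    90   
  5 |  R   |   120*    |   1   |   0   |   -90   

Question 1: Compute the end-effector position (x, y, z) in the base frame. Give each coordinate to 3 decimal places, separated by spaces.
1.634 -0.634 9.000

after link 1: o_1 = (2.0000, 0.0000, 2.0000)
after link 2: o_2 = (2.0000, -2.0000, 4.0000)
after link 3: o_3 = (1.1340, -1.5000, 8.0000)
after link 4: o_4 = (1.6340, -0.6340, 8.0000)
after link 5: o_5 = (1.6340, -0.6340, 9.0000)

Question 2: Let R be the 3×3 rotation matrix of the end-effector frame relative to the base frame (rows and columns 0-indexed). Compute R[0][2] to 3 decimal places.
End-effector z-axis (col 2 of R) = (-1.0000,-0.0000,-0.0000)
R[0][2] = -1.0000

-1.000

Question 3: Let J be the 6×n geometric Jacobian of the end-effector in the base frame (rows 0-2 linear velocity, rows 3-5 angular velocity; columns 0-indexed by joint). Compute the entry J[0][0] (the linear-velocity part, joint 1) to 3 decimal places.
axis z_0 = ẑ; lever o_n−o_0 = (1.6340,-0.6340,9.0000)
cross product → J_v[:, 0] = (0.6340,1.6340,-0.0000)
J_ω[:, 0] = z_0
entry J[0][0] = 0.6340

0.634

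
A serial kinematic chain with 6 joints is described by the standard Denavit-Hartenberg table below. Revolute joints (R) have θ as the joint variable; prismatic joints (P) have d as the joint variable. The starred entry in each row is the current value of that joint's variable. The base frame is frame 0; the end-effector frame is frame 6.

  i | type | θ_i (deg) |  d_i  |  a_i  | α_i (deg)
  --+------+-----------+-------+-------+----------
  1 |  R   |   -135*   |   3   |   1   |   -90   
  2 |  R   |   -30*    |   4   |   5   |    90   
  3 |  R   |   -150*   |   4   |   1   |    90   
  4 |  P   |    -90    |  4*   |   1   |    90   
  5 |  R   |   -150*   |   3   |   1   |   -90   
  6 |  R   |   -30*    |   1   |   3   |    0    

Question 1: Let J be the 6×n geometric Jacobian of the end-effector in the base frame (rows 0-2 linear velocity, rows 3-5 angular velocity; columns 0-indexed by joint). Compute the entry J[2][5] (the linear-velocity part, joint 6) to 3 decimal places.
axis z_5 = (-0.9723,0.0884,-0.2165); lever o_n−o_5 = (-1.6352,-0.0442,2.7063)
cross product → J_v[:, 5] = (0.2296,2.9853,0.1875)
J_ω[:, 5] = z_5
entry J[2][5] = 0.1875

0.188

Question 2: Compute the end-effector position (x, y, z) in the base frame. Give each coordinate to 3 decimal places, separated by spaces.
after link 1: o_1 = (-0.7071, -0.7071, 3.0000)
after link 2: o_2 = (-0.9405, -6.5974, 5.5000)
after link 3: o_3 = (0.6504, -4.2993, 8.5311)
after link 4: o_4 = (3.9711, -5.8776, 6.6651)
after link 5: o_5 = (3.2877, -8.0700, 8.8391)
after link 6: o_6 = (1.6525, -8.1142, 11.5454)

1.653 -8.114 11.545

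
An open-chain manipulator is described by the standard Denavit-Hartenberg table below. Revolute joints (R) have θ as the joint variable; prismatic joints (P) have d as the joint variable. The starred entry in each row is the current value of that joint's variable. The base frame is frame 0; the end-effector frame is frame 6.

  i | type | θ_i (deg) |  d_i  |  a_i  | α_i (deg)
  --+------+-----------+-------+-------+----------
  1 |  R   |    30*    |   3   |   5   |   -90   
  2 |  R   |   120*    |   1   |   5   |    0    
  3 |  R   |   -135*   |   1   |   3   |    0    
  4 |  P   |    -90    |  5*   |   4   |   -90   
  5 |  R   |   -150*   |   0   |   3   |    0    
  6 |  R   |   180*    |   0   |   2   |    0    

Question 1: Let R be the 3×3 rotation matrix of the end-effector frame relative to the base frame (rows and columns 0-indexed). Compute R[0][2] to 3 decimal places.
End-effector z-axis (col 2 of R) = (0.8365,0.4830,0.2588)
R[0][2] = 0.8365

0.837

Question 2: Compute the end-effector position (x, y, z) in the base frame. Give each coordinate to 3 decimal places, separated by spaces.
0.222 8.789 2.474

after link 1: o_1 = (4.3301, 2.5000, 3.0000)
after link 2: o_2 = (1.6651, 2.1160, -1.3301)
after link 3: o_3 = (3.6746, 4.4309, -0.5537)
after link 4: o_4 = (0.2780, 8.2434, 3.3100)
after link 5: o_5 = (0.1104, 9.8787, 0.8005)
after link 6: o_6 = (0.2222, 8.7885, 2.4735)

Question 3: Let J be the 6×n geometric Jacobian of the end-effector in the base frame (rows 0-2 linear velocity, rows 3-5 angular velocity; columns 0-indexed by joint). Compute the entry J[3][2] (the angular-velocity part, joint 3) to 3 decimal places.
axis z_2 = (-0.5000,0.8660,0.0000); lever o_n−o_2 = (-1.4429,6.6725,3.8036)
cross product → J_v[:, 2] = (3.2941,1.9018,-2.0866)
J_ω[:, 2] = z_2
entry J[3][2] = -0.5000

-0.500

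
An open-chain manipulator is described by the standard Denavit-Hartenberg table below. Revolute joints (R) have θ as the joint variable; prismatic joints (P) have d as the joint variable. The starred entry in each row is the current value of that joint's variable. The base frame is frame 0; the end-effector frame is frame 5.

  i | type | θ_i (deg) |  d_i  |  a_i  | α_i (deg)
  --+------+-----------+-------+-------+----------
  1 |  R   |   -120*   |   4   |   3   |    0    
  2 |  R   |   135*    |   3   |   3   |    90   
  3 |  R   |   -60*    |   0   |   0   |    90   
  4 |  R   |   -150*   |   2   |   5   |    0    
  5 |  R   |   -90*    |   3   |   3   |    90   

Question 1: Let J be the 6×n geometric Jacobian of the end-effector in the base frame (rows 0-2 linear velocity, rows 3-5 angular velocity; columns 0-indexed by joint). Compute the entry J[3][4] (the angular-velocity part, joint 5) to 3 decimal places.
-0.837

axis z_4 = (-0.8365,-0.2241,-0.5000); lever o_n−o_4 = (-2.5616,-3.3761,-0.2010)
cross product → J_v[:, 4] = (-1.6430,1.1127,2.2500)
J_ω[:, 4] = z_4
entry J[3][4] = -0.8365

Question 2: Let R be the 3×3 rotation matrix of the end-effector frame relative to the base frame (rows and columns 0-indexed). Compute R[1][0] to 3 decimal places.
End-effector x-axis (col 0 of R) = (-0.0173,-0.9012,0.4330)
R[1][0] = -0.9012

-0.901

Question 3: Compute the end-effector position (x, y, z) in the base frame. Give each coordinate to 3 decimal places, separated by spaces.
after link 1: o_1 = (-1.5000, -2.5981, 4.0000)
after link 2: o_2 = (1.3978, -1.8216, 7.0000)
after link 3: o_3 = (1.3978, -1.8216, 7.0000)
after link 4: o_4 = (-3.0136, -0.4155, 9.7500)
after link 5: o_5 = (-5.5752, -3.7915, 9.5490)

-5.575 -3.792 9.549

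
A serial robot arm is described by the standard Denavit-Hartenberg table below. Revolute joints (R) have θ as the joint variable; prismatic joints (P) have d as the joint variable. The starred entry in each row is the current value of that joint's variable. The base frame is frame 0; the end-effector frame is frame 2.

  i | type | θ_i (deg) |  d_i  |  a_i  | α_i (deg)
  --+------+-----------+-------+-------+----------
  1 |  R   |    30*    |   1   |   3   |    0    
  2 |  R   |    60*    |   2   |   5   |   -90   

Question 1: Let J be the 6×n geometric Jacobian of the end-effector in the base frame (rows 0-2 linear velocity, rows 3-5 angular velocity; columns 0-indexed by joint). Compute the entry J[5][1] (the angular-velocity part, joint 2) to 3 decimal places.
axis z_1 = (0.0000,0.0000,1.0000); lever o_n−o_1 = (0.0000,5.0000,2.0000)
cross product → J_v[:, 1] = (-5.0000,0.0000,0.0000)
J_ω[:, 1] = z_1
entry J[5][1] = 1.0000

1.000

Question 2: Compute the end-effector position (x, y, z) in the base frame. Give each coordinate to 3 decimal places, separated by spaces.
2.598 6.500 3.000

after link 1: o_1 = (2.5981, 1.5000, 1.0000)
after link 2: o_2 = (2.5981, 6.5000, 3.0000)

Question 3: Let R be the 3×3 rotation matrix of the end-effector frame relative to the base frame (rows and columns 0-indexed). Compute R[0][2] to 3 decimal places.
-1.000

End-effector z-axis (col 2 of R) = (-1.0000,0.0000,0.0000)
R[0][2] = -1.0000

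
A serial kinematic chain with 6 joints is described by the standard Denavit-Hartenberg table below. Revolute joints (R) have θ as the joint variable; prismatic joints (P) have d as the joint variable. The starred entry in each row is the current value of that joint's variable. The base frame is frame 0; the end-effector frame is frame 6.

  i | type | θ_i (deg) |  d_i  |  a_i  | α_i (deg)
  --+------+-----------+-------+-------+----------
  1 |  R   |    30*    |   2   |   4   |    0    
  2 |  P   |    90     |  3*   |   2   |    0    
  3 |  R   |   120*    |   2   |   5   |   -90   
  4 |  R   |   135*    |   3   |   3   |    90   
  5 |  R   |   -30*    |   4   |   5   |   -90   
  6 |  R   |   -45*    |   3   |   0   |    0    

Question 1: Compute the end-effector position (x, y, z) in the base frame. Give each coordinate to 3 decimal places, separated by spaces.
4.355 0.811 -2.072

after link 1: o_1 = (3.4641, 2.0000, 2.0000)
after link 2: o_2 = (2.4641, 3.7321, 5.0000)
after link 3: o_3 = (-0.0359, -0.5981, 7.0000)
after link 4: o_4 = (3.6228, -0.2610, 4.8787)
after link 5: o_5 = (1.5745, 1.1912, -1.0116)
after link 6: o_6 = (4.3548, 0.8107, -2.0723)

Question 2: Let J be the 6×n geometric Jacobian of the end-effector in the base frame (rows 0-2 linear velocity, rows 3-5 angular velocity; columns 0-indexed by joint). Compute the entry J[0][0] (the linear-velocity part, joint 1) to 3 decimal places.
-0.811

axis z_0 = ẑ; lever o_n−o_0 = (4.3548,0.8107,-2.0723)
cross product → J_v[:, 0] = (-0.8107,4.3548,0.0000)
J_ω[:, 0] = z_0
entry J[0][0] = -0.8107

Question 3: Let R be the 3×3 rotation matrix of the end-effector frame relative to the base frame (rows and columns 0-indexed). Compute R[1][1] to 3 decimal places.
0.985

End-effector y-axis (col 1 of R) = (0.1603,0.9848,0.0670)
R[1][1] = 0.9848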